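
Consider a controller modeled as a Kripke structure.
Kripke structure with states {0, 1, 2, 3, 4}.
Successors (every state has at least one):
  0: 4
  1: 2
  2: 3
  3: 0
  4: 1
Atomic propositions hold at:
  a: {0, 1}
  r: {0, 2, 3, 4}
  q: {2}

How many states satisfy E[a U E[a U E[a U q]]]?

2

E[a U q]: least fixpoint, start Z0 = Sat(q) = {2}, add states in Sat(a) with some successor in Z. Z1 = {1, 2}; fixed.
Sat(E[a U q]) = {1, 2}
E[a U E[a U q]]: least fixpoint, start Z0 = Sat(E[a U q]) = {1, 2}, add states in Sat(a) with some successor in Z. Already a fixed point.
Sat(E[a U E[a U q]]) = {1, 2}
E[a U E[a U E[a U q]]]: least fixpoint, start Z0 = Sat(E[a U E[a U q]]) = {1, 2}, add states in Sat(a) with some successor in Z. Already a fixed point.
Sat(E[a U E[a U E[a U q]]]) = {1, 2}
|Sat(E[a U E[a U E[a U q]]])| = |{1, 2}| = 2.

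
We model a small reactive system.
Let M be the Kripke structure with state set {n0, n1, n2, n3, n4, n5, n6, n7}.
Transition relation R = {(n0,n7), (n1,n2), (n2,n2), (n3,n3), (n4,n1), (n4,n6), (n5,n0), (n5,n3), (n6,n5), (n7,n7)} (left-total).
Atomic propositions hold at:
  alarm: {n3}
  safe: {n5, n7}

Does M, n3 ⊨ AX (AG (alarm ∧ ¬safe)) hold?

Yes

Sat(¬safe) = {n0, n1, n2, n3, n4, n6}
Sat(alarm ∧ ¬safe) = {n3}
AG (alarm ∧ ¬safe): greatest fixpoint, start Z0 = {n3}, keep only states in Sat with every successor in Z. Already a fixed point.
Sat(AG (alarm ∧ ¬safe)) = {n3}
Sat(AX (AG (alarm ∧ ¬safe))) = {s : every successor in {n3}} = {n3}
n3 ∈ Sat(AX (AG (alarm ∧ ¬safe))) = {n3}, so the formula holds at n3.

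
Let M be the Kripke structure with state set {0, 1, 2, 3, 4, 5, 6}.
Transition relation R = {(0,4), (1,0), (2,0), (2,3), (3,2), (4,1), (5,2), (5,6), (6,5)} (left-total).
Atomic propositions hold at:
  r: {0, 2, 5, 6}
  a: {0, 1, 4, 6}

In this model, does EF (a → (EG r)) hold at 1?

No

EG r: greatest fixpoint, start Z0 = {0, 2, 5, 6}, keep only states in Sat with some successor in Z. Z1 = {2, 5, 6}; Z2 = {5, 6}; fixed.
Sat(EG r) = {5, 6}
Sat(a → (EG r)) = {2, 3, 5, 6}
EF (a → (EG r)): least fixpoint, start Z0 = {2, 3, 5, 6}, add states with some successor in Z. Already a fixed point.
Sat(EF (a → (EG r))) = {2, 3, 5, 6}
1 ∉ Sat(EF (a → (EG r))) = {2, 3, 5, 6}, so the formula does not hold at 1.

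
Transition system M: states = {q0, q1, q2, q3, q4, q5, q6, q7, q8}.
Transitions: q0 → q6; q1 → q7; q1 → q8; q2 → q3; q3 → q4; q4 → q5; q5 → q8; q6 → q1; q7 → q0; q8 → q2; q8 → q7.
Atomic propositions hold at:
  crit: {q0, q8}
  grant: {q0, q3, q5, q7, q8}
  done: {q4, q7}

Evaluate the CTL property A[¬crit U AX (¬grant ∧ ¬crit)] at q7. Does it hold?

Yes

Sat(¬crit) = {q1, q2, q3, q4, q5, q6, q7}
Sat(¬grant) = {q1, q2, q4, q6}
Sat(¬grant ∧ ¬crit) = {q1, q2, q4, q6}
Sat(AX (¬grant ∧ ¬crit)) = {s : every successor in {q1, q2, q4, q6}} = {q0, q3, q6}
A[¬crit U AX (¬grant ∧ ¬crit)]: least fixpoint, start Z0 = Sat(AX (¬grant ∧ ¬crit)) = {q0, q3, q6}, add states in Sat(¬crit) with every successor in Z. Z1 = {q0, q2, q3, q6, q7}; fixed.
Sat(A[¬crit U AX (¬grant ∧ ¬crit)]) = {q0, q2, q3, q6, q7}
q7 ∈ Sat(A[¬crit U AX (¬grant ∧ ¬crit)]) = {q0, q2, q3, q6, q7}, so the formula holds at q7.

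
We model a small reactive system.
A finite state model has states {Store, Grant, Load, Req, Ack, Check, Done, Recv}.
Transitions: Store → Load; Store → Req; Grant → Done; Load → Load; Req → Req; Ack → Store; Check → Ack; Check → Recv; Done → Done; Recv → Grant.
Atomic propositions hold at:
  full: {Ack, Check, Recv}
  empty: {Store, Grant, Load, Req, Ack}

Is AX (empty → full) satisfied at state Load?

No

Sat(empty → full) = {Ack, Check, Done, Recv}
Sat(AX (empty → full)) = {s : every successor in {Ack, Check, Done, Recv}} = {Grant, Check, Done}
Load ∉ Sat(AX (empty → full)) = {Grant, Check, Done}, so the formula does not hold at Load.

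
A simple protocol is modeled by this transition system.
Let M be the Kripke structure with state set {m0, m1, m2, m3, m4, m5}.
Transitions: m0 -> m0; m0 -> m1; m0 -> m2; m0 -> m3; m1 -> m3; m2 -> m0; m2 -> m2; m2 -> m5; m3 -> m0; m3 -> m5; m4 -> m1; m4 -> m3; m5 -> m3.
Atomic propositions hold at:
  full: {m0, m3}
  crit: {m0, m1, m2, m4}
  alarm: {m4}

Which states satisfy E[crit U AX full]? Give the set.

{m0, m1, m2, m4, m5}

Sat(AX full) = {s : every successor in {m0, m3}} = {m1, m5}
E[crit U AX full]: least fixpoint, start Z0 = Sat(AX full) = {m1, m5}, add states in Sat(crit) with some successor in Z. Z1 = {m0, m1, m2, m4, m5}; fixed.
Sat(E[crit U AX full]) = {m0, m1, m2, m4, m5}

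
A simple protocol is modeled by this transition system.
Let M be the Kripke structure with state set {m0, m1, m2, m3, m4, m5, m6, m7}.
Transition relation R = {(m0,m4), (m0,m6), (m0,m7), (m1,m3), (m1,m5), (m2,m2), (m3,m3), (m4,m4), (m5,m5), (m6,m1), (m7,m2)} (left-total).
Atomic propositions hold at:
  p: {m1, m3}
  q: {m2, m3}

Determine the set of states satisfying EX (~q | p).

{m0, m1, m3, m4, m5, m6}

Sat(~q) = {m0, m1, m4, m5, m6, m7}
Sat(~q | p) = {m0, m1, m3, m4, m5, m6, m7}
Sat(EX (~q | p)) = {s : some successor in {m0, m1, m3, m4, m5, m6, m7}} = {m0, m1, m3, m4, m5, m6}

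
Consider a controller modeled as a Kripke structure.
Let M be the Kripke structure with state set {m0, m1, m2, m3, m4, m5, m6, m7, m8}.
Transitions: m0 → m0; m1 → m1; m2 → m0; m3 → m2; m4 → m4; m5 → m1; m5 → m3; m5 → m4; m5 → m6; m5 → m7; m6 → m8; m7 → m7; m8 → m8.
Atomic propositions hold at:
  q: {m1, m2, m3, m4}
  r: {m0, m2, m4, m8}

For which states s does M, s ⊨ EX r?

Sat(EX r) = {s : some successor in {m0, m2, m4, m8}} = {m0, m2, m3, m4, m5, m6, m8}

{m0, m2, m3, m4, m5, m6, m8}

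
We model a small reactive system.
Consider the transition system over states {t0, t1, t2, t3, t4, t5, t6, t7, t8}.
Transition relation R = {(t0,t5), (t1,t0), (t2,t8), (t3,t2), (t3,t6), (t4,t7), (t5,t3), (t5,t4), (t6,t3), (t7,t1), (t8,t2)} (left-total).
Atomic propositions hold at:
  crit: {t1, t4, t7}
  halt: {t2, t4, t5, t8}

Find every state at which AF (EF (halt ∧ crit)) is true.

Sat(halt ∧ crit) = {t4}
EF (halt ∧ crit): least fixpoint, start Z0 = {t4}, add states with some successor in Z. Z1 = {t4, t5}; Z2 = {t0, t4, t5}; Z3 = {t0, t1, t4, t5}; Z4 = {t0, t1, t4, t5, t7}; fixed.
Sat(EF (halt ∧ crit)) = {t0, t1, t4, t5, t7}
AF (EF (halt ∧ crit)): least fixpoint, start Z0 = {t0, t1, t4, t5, t7}, add states with every successor in Z. Already a fixed point.
Sat(AF (EF (halt ∧ crit))) = {t0, t1, t4, t5, t7}

{t0, t1, t4, t5, t7}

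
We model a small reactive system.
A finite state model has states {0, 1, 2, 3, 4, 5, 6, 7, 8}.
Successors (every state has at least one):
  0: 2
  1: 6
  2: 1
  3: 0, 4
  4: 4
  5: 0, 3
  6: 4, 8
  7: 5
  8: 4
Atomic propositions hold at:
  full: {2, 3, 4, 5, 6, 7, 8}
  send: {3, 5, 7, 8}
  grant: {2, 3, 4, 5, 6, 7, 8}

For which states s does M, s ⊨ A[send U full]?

{2, 3, 4, 5, 6, 7, 8}

A[send U full]: least fixpoint, start Z0 = Sat(full) = {2, 3, 4, 5, 6, 7, 8}, add states in Sat(send) with every successor in Z. Already a fixed point.
Sat(A[send U full]) = {2, 3, 4, 5, 6, 7, 8}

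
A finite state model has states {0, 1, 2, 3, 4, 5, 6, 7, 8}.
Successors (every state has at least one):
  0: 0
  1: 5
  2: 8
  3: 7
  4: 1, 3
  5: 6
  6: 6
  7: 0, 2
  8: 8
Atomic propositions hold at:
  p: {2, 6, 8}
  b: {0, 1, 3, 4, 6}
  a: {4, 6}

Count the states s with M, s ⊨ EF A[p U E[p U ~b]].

Sat(~b) = {2, 5, 7, 8}
E[p U ~b]: least fixpoint, start Z0 = Sat(~b) = {2, 5, 7, 8}, add states in Sat(p) with some successor in Z. Already a fixed point.
Sat(E[p U ~b]) = {2, 5, 7, 8}
A[p U E[p U ~b]]: least fixpoint, start Z0 = Sat(E[p U ~b]) = {2, 5, 7, 8}, add states in Sat(p) with every successor in Z. Already a fixed point.
Sat(A[p U E[p U ~b]]) = {2, 5, 7, 8}
EF A[p U E[p U ~b]]: least fixpoint, start Z0 = {2, 5, 7, 8}, add states with some successor in Z. Z1 = {1, 2, 3, 5, 7, 8}; Z2 = {1, 2, 3, 4, 5, 7, 8}; fixed.
Sat(EF A[p U E[p U ~b]]) = {1, 2, 3, 4, 5, 7, 8}
|Sat(EF A[p U E[p U ~b]])| = |{1, 2, 3, 4, 5, 7, 8}| = 7.

7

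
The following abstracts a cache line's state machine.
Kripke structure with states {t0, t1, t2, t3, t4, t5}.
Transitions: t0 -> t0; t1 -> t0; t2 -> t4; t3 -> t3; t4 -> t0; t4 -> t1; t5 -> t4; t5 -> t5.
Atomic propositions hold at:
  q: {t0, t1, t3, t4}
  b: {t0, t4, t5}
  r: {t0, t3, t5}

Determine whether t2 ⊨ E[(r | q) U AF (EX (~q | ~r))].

Sat(r | q) = {t0, t1, t3, t4, t5}
Sat(~q) = {t2, t5}
Sat(~r) = {t1, t2, t4}
Sat(~q | ~r) = {t1, t2, t4, t5}
Sat(EX (~q | ~r)) = {s : some successor in {t1, t2, t4, t5}} = {t2, t4, t5}
AF (EX (~q | ~r)): least fixpoint, start Z0 = {t2, t4, t5}, add states with every successor in Z. Already a fixed point.
Sat(AF (EX (~q | ~r))) = {t2, t4, t5}
E[(r | q) U AF (EX (~q | ~r))]: least fixpoint, start Z0 = Sat(AF (EX (~q | ~r))) = {t2, t4, t5}, add states in Sat(r | q) with some successor in Z. Already a fixed point.
Sat(E[(r | q) U AF (EX (~q | ~r))]) = {t2, t4, t5}
t2 ∈ Sat(E[(r | q) U AF (EX (~q | ~r))]) = {t2, t4, t5}, so the formula holds at t2.

Yes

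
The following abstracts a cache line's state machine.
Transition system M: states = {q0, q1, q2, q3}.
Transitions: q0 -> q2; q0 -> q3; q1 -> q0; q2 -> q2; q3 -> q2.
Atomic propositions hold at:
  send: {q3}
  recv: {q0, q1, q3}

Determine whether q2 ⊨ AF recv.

AF recv: least fixpoint, start Z0 = {q0, q1, q3}, add states with every successor in Z. Already a fixed point.
Sat(AF recv) = {q0, q1, q3}
q2 ∉ Sat(AF recv) = {q0, q1, q3}, so the formula does not hold at q2.

No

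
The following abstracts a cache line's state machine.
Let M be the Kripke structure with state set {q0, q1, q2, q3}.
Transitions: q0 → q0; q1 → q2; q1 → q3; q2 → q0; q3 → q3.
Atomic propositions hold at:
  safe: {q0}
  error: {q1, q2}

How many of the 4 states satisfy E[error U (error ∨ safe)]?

3

Sat(error ∨ safe) = {q0, q1, q2}
E[error U (error ∨ safe)]: least fixpoint, start Z0 = Sat((error ∨ safe)) = {q0, q1, q2}, add states in Sat(error) with some successor in Z. Already a fixed point.
Sat(E[error U (error ∨ safe)]) = {q0, q1, q2}
|Sat(E[error U (error ∨ safe)])| = |{q0, q1, q2}| = 3.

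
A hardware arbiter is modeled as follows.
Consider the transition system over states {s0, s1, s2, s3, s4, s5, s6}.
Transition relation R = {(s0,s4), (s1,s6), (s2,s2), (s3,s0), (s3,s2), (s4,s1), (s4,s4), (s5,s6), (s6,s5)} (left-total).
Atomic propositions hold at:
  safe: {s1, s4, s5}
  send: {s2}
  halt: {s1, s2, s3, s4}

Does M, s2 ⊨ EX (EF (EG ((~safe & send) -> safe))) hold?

Sat(~safe) = {s0, s2, s3, s6}
Sat(~safe & send) = {s2}
Sat((~safe & send) -> safe) = {s0, s1, s3, s4, s5, s6}
EG ((~safe & send) -> safe): greatest fixpoint, start Z0 = {s0, s1, s3, s4, s5, s6}, keep only states in Sat with some successor in Z. Already a fixed point.
Sat(EG ((~safe & send) -> safe)) = {s0, s1, s3, s4, s5, s6}
EF (EG ((~safe & send) -> safe)): least fixpoint, start Z0 = {s0, s1, s3, s4, s5, s6}, add states with some successor in Z. Already a fixed point.
Sat(EF (EG ((~safe & send) -> safe))) = {s0, s1, s3, s4, s5, s6}
Sat(EX (EF (EG ((~safe & send) -> safe)))) = {s : some successor in {s0, s1, s3, s4, s5, s6}} = {s0, s1, s3, s4, s5, s6}
s2 ∉ Sat(EX (EF (EG ((~safe & send) -> safe)))) = {s0, s1, s3, s4, s5, s6}, so the formula does not hold at s2.

No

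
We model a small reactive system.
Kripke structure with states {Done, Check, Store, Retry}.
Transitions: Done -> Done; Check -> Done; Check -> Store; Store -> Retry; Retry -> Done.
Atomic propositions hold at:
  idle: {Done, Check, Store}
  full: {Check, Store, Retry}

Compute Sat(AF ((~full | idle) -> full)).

Sat(~full) = {Done}
Sat(~full | idle) = {Done, Check, Store}
Sat((~full | idle) -> full) = {Check, Store, Retry}
AF ((~full | idle) -> full): least fixpoint, start Z0 = {Check, Store, Retry}, add states with every successor in Z. Already a fixed point.
Sat(AF ((~full | idle) -> full)) = {Check, Store, Retry}

{Check, Store, Retry}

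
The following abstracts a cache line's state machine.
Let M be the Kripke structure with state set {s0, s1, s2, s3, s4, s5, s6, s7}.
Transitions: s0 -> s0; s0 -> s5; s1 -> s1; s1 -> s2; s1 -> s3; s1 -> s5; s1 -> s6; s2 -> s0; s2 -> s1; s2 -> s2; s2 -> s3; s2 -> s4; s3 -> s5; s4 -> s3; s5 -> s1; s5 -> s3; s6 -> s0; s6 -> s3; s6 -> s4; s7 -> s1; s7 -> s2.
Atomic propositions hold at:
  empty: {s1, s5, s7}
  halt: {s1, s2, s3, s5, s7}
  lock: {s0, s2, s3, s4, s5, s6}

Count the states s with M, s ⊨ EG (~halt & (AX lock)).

2

Sat(~halt) = {s0, s4, s6}
Sat(AX lock) = {s : every successor in {s0, s2, s3, s4, s5, s6}} = {s0, s3, s4, s6}
Sat(~halt & (AX lock)) = {s0, s4, s6}
EG (~halt & (AX lock)): greatest fixpoint, start Z0 = {s0, s4, s6}, keep only states in Sat with some successor in Z. Z1 = {s0, s6}; fixed.
Sat(EG (~halt & (AX lock))) = {s0, s6}
|Sat(EG (~halt & (AX lock)))| = |{s0, s6}| = 2.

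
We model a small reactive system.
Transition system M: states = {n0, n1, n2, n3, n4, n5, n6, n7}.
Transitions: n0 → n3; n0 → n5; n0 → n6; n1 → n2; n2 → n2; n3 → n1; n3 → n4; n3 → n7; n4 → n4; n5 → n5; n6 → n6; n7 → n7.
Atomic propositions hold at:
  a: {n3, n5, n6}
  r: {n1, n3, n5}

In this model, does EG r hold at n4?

EG r: greatest fixpoint, start Z0 = {n1, n3, n5}, keep only states in Sat with some successor in Z. Z1 = {n3, n5}; Z2 = {n5}; fixed.
Sat(EG r) = {n5}
n4 ∉ Sat(EG r) = {n5}, so the formula does not hold at n4.

No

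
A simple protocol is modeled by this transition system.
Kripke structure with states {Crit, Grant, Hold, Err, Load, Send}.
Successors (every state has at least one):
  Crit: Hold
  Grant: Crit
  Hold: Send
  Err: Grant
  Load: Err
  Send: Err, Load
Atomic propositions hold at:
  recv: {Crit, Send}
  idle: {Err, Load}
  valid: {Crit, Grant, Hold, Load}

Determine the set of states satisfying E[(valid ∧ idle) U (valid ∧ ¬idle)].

{Crit, Grant, Hold}

Sat(valid ∧ idle) = {Load}
Sat(¬idle) = {Crit, Grant, Hold, Send}
Sat(valid ∧ ¬idle) = {Crit, Grant, Hold}
E[(valid ∧ idle) U (valid ∧ ¬idle)]: least fixpoint, start Z0 = Sat((valid ∧ ¬idle)) = {Crit, Grant, Hold}, add states in Sat(valid ∧ idle) with some successor in Z. Already a fixed point.
Sat(E[(valid ∧ idle) U (valid ∧ ¬idle)]) = {Crit, Grant, Hold}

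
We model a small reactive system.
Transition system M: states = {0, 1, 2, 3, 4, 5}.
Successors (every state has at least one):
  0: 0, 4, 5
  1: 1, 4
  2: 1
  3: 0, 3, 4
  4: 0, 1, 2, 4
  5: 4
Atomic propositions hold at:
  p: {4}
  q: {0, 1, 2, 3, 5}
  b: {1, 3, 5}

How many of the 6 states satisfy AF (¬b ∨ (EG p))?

4

Sat(¬b) = {0, 2, 4}
EG p: greatest fixpoint, start Z0 = {4}, keep only states in Sat with some successor in Z. Already a fixed point.
Sat(EG p) = {4}
Sat(¬b ∨ (EG p)) = {0, 2, 4}
AF (¬b ∨ (EG p)): least fixpoint, start Z0 = {0, 2, 4}, add states with every successor in Z. Z1 = {0, 2, 4, 5}; fixed.
Sat(AF (¬b ∨ (EG p))) = {0, 2, 4, 5}
|Sat(AF (¬b ∨ (EG p)))| = |{0, 2, 4, 5}| = 4.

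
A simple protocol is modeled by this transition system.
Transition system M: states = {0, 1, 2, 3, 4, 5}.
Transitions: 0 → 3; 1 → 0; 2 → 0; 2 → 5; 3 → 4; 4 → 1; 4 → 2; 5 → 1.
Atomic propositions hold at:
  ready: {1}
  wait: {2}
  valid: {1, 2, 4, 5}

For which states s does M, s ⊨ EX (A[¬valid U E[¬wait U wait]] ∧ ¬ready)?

Sat(¬valid) = {0, 3}
Sat(¬wait) = {0, 1, 3, 4, 5}
E[¬wait U wait]: least fixpoint, start Z0 = Sat(wait) = {2}, add states in Sat(¬wait) with some successor in Z. Z1 = {2, 4}; Z2 = {2, 3, 4}; Z3 = {0, 2, 3, 4}; Z4 = {0, 1, 2, 3, 4}; Z5 = {0, 1, 2, 3, 4, 5}; fixed.
Sat(E[¬wait U wait]) = {0, 1, 2, 3, 4, 5}
A[¬valid U E[¬wait U wait]]: least fixpoint, start Z0 = Sat(E[¬wait U wait]) = {0, 1, 2, 3, 4, 5}, add states in Sat(¬valid) with every successor in Z. Already a fixed point.
Sat(A[¬valid U E[¬wait U wait]]) = {0, 1, 2, 3, 4, 5}
Sat(¬ready) = {0, 2, 3, 4, 5}
Sat(A[¬valid U E[¬wait U wait]] ∧ ¬ready) = {0, 2, 3, 4, 5}
Sat(EX (A[¬valid U E[¬wait U wait]] ∧ ¬ready)) = {s : some successor in {0, 2, 3, 4, 5}} = {0, 1, 2, 3, 4}

{0, 1, 2, 3, 4}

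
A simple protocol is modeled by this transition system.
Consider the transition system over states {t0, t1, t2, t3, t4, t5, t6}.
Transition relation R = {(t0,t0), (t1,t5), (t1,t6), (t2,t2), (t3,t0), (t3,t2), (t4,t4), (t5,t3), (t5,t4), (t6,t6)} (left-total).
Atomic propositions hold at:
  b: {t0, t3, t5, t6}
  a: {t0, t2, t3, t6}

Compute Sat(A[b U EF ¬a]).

Sat(¬a) = {t1, t4, t5}
EF ¬a: least fixpoint, start Z0 = {t1, t4, t5}, add states with some successor in Z. Already a fixed point.
Sat(EF ¬a) = {t1, t4, t5}
A[b U EF ¬a]: least fixpoint, start Z0 = Sat(EF ¬a) = {t1, t4, t5}, add states in Sat(b) with every successor in Z. Already a fixed point.
Sat(A[b U EF ¬a]) = {t1, t4, t5}

{t1, t4, t5}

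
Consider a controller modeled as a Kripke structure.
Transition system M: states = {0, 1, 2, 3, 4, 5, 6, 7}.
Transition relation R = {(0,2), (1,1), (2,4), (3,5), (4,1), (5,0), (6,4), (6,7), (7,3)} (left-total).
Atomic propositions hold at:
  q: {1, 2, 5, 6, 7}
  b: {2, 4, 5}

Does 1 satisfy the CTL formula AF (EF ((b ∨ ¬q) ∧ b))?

Sat(¬q) = {0, 3, 4}
Sat(b ∨ ¬q) = {0, 2, 3, 4, 5}
Sat((b ∨ ¬q) ∧ b) = {2, 4, 5}
EF ((b ∨ ¬q) ∧ b): least fixpoint, start Z0 = {2, 4, 5}, add states with some successor in Z. Z1 = {0, 2, 3, 4, 5, 6}; Z2 = {0, 2, 3, 4, 5, 6, 7}; fixed.
Sat(EF ((b ∨ ¬q) ∧ b)) = {0, 2, 3, 4, 5, 6, 7}
AF (EF ((b ∨ ¬q) ∧ b)): least fixpoint, start Z0 = {0, 2, 3, 4, 5, 6, 7}, add states with every successor in Z. Already a fixed point.
Sat(AF (EF ((b ∨ ¬q) ∧ b))) = {0, 2, 3, 4, 5, 6, 7}
1 ∉ Sat(AF (EF ((b ∨ ¬q) ∧ b))) = {0, 2, 3, 4, 5, 6, 7}, so the formula does not hold at 1.

No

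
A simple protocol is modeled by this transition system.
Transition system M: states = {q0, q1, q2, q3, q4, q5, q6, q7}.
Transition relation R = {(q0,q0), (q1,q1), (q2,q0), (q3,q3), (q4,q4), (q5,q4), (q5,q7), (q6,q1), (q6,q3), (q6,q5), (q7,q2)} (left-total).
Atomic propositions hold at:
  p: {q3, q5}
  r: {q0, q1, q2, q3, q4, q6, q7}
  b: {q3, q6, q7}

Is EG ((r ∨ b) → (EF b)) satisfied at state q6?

Yes

Sat(r ∨ b) = {q0, q1, q2, q3, q4, q6, q7}
EF b: least fixpoint, start Z0 = {q3, q6, q7}, add states with some successor in Z. Z1 = {q3, q5, q6, q7}; fixed.
Sat(EF b) = {q3, q5, q6, q7}
Sat((r ∨ b) → (EF b)) = {q3, q5, q6, q7}
EG ((r ∨ b) → (EF b)): greatest fixpoint, start Z0 = {q3, q5, q6, q7}, keep only states in Sat with some successor in Z. Z1 = {q3, q5, q6}; Z2 = {q3, q6}; fixed.
Sat(EG ((r ∨ b) → (EF b))) = {q3, q6}
q6 ∈ Sat(EG ((r ∨ b) → (EF b))) = {q3, q6}, so the formula holds at q6.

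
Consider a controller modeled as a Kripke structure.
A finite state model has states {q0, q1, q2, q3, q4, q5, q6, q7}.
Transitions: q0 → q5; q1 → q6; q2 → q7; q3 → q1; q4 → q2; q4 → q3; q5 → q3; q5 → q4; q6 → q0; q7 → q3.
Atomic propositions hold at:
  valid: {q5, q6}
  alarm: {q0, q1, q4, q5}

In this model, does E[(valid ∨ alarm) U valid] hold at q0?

Yes

Sat(valid ∨ alarm) = {q0, q1, q4, q5, q6}
E[(valid ∨ alarm) U valid]: least fixpoint, start Z0 = Sat(valid) = {q5, q6}, add states in Sat(valid ∨ alarm) with some successor in Z. Z1 = {q0, q1, q5, q6}; fixed.
Sat(E[(valid ∨ alarm) U valid]) = {q0, q1, q5, q6}
q0 ∈ Sat(E[(valid ∨ alarm) U valid]) = {q0, q1, q5, q6}, so the formula holds at q0.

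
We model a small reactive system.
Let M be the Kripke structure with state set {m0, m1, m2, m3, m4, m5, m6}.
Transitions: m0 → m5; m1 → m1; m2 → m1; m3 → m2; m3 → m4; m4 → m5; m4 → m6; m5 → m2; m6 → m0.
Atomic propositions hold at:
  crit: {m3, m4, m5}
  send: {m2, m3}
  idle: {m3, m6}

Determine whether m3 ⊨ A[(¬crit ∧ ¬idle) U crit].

Sat(¬crit) = {m0, m1, m2, m6}
Sat(¬idle) = {m0, m1, m2, m4, m5}
Sat(¬crit ∧ ¬idle) = {m0, m1, m2}
A[(¬crit ∧ ¬idle) U crit]: least fixpoint, start Z0 = Sat(crit) = {m3, m4, m5}, add states in Sat(¬crit ∧ ¬idle) with every successor in Z. Z1 = {m0, m3, m4, m5}; fixed.
Sat(A[(¬crit ∧ ¬idle) U crit]) = {m0, m3, m4, m5}
m3 ∈ Sat(A[(¬crit ∧ ¬idle) U crit]) = {m0, m3, m4, m5}, so the formula holds at m3.

Yes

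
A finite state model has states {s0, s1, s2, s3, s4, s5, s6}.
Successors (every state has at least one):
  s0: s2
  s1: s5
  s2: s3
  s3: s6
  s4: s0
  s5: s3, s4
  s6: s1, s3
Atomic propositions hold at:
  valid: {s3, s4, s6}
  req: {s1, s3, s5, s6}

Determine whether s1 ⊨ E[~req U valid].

Sat(~req) = {s0, s2, s4}
E[~req U valid]: least fixpoint, start Z0 = Sat(valid) = {s3, s4, s6}, add states in Sat(~req) with some successor in Z. Z1 = {s2, s3, s4, s6}; Z2 = {s0, s2, s3, s4, s6}; fixed.
Sat(E[~req U valid]) = {s0, s2, s3, s4, s6}
s1 ∉ Sat(E[~req U valid]) = {s0, s2, s3, s4, s6}, so the formula does not hold at s1.

No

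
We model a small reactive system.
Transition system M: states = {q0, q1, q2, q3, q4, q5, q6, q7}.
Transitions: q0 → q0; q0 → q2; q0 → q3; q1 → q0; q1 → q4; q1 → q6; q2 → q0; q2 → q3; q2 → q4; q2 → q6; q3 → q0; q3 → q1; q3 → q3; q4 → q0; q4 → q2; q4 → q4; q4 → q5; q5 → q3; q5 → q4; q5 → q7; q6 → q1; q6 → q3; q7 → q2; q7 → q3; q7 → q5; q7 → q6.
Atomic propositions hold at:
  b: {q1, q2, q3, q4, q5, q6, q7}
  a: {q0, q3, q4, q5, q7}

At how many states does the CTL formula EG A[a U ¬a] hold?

3

Sat(¬a) = {q1, q2, q6}
A[a U ¬a]: least fixpoint, start Z0 = Sat(¬a) = {q1, q2, q6}, add states in Sat(a) with every successor in Z. Already a fixed point.
Sat(A[a U ¬a]) = {q1, q2, q6}
EG A[a U ¬a]: greatest fixpoint, start Z0 = {q1, q2, q6}, keep only states in Sat with some successor in Z. Already a fixed point.
Sat(EG A[a U ¬a]) = {q1, q2, q6}
|Sat(EG A[a U ¬a])| = |{q1, q2, q6}| = 3.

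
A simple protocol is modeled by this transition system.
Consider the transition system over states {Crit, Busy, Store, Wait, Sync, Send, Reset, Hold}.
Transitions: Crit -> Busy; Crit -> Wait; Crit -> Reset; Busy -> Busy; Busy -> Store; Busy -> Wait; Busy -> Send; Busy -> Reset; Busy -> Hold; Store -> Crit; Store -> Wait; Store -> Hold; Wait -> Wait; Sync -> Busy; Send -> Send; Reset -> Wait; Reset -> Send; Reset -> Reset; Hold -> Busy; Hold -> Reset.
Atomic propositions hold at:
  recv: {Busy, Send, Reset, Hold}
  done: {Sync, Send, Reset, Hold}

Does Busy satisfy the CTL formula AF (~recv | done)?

Sat(~recv) = {Crit, Store, Wait, Sync}
Sat(~recv | done) = {Crit, Store, Wait, Sync, Send, Reset, Hold}
AF (~recv | done): least fixpoint, start Z0 = {Crit, Store, Wait, Sync, Send, Reset, Hold}, add states with every successor in Z. Already a fixed point.
Sat(AF (~recv | done)) = {Crit, Store, Wait, Sync, Send, Reset, Hold}
Busy ∉ Sat(AF (~recv | done)) = {Crit, Store, Wait, Sync, Send, Reset, Hold}, so the formula does not hold at Busy.

No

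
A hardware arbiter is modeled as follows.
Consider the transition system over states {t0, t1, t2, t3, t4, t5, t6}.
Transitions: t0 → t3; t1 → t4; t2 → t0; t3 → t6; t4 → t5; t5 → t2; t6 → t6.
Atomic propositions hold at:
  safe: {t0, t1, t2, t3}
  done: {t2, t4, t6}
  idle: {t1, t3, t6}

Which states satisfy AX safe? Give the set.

Sat(AX safe) = {s : every successor in {t0, t1, t2, t3}} = {t0, t2, t5}

{t0, t2, t5}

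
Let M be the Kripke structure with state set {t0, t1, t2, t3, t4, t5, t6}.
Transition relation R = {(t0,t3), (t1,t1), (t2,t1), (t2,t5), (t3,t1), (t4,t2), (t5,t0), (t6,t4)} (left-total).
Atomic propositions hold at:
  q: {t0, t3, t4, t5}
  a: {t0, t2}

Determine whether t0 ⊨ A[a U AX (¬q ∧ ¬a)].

Sat(¬q) = {t1, t2, t6}
Sat(¬a) = {t1, t3, t4, t5, t6}
Sat(¬q ∧ ¬a) = {t1, t6}
Sat(AX (¬q ∧ ¬a)) = {s : every successor in {t1, t6}} = {t1, t3}
A[a U AX (¬q ∧ ¬a)]: least fixpoint, start Z0 = Sat(AX (¬q ∧ ¬a)) = {t1, t3}, add states in Sat(a) with every successor in Z. Z1 = {t0, t1, t3}; fixed.
Sat(A[a U AX (¬q ∧ ¬a)]) = {t0, t1, t3}
t0 ∈ Sat(A[a U AX (¬q ∧ ¬a)]) = {t0, t1, t3}, so the formula holds at t0.

Yes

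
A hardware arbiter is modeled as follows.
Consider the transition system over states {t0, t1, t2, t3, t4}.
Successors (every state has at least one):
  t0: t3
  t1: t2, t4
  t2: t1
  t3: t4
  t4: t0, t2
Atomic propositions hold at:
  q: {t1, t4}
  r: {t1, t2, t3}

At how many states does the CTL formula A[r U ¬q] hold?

Sat(¬q) = {t0, t2, t3}
A[r U ¬q]: least fixpoint, start Z0 = Sat(¬q) = {t0, t2, t3}, add states in Sat(r) with every successor in Z. Already a fixed point.
Sat(A[r U ¬q]) = {t0, t2, t3}
|Sat(A[r U ¬q])| = |{t0, t2, t3}| = 3.

3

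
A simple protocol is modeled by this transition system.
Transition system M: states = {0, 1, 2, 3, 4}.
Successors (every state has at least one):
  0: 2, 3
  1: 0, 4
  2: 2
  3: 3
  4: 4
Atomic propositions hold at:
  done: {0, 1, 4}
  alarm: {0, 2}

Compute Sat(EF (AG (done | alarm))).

Sat(done | alarm) = {0, 1, 2, 4}
AG (done | alarm): greatest fixpoint, start Z0 = {0, 1, 2, 4}, keep only states in Sat with every successor in Z. Z1 = {1, 2, 4}; Z2 = {2, 4}; fixed.
Sat(AG (done | alarm)) = {2, 4}
EF (AG (done | alarm)): least fixpoint, start Z0 = {2, 4}, add states with some successor in Z. Z1 = {0, 1, 2, 4}; fixed.
Sat(EF (AG (done | alarm))) = {0, 1, 2, 4}

{0, 1, 2, 4}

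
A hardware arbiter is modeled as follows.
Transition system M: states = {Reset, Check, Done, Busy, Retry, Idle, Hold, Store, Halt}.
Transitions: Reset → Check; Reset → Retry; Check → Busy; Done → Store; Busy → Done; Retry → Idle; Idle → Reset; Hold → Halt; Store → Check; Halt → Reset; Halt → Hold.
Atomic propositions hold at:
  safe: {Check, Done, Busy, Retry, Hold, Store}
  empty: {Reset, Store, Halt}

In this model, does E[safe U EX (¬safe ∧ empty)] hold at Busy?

Sat(¬safe) = {Reset, Idle, Halt}
Sat(¬safe ∧ empty) = {Reset, Halt}
Sat(EX (¬safe ∧ empty)) = {s : some successor in {Reset, Halt}} = {Idle, Hold, Halt}
E[safe U EX (¬safe ∧ empty)]: least fixpoint, start Z0 = Sat(EX (¬safe ∧ empty)) = {Idle, Hold, Halt}, add states in Sat(safe) with some successor in Z. Z1 = {Retry, Idle, Hold, Halt}; fixed.
Sat(E[safe U EX (¬safe ∧ empty)]) = {Retry, Idle, Hold, Halt}
Busy ∉ Sat(E[safe U EX (¬safe ∧ empty)]) = {Retry, Idle, Hold, Halt}, so the formula does not hold at Busy.

No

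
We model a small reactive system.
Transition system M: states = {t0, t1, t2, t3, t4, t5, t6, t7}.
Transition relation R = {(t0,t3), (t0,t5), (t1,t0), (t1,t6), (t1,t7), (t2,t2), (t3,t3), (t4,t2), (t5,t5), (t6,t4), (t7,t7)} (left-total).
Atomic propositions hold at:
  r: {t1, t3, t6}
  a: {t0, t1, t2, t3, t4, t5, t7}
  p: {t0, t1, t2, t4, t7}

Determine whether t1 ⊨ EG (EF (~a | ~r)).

Sat(~a) = {t6}
Sat(~r) = {t0, t2, t4, t5, t7}
Sat(~a | ~r) = {t0, t2, t4, t5, t6, t7}
EF (~a | ~r): least fixpoint, start Z0 = {t0, t2, t4, t5, t6, t7}, add states with some successor in Z. Z1 = {t0, t1, t2, t4, t5, t6, t7}; fixed.
Sat(EF (~a | ~r)) = {t0, t1, t2, t4, t5, t6, t7}
EG (EF (~a | ~r)): greatest fixpoint, start Z0 = {t0, t1, t2, t4, t5, t6, t7}, keep only states in Sat with some successor in Z. Already a fixed point.
Sat(EG (EF (~a | ~r))) = {t0, t1, t2, t4, t5, t6, t7}
t1 ∈ Sat(EG (EF (~a | ~r))) = {t0, t1, t2, t4, t5, t6, t7}, so the formula holds at t1.

Yes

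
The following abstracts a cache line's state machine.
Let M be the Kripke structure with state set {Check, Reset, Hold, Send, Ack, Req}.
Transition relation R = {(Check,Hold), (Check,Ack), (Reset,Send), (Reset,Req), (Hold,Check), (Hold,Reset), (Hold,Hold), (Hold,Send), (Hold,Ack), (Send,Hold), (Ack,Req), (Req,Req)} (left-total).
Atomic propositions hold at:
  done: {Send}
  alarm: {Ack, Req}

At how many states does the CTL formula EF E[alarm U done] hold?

E[alarm U done]: least fixpoint, start Z0 = Sat(done) = {Send}, add states in Sat(alarm) with some successor in Z. Already a fixed point.
Sat(E[alarm U done]) = {Send}
EF E[alarm U done]: least fixpoint, start Z0 = {Send}, add states with some successor in Z. Z1 = {Reset, Hold, Send}; Z2 = {Check, Reset, Hold, Send}; fixed.
Sat(EF E[alarm U done]) = {Check, Reset, Hold, Send}
|Sat(EF E[alarm U done])| = |{Check, Reset, Hold, Send}| = 4.

4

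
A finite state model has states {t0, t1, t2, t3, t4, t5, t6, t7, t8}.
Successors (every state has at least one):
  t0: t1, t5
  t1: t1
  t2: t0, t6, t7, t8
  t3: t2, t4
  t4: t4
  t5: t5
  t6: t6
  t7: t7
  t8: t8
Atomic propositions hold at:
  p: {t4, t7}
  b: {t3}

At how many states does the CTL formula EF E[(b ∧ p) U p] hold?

Sat(b ∧ p) = ∅
E[(b ∧ p) U p]: least fixpoint, start Z0 = Sat(p) = {t4, t7}, add states in Sat(b ∧ p) with some successor in Z. Already a fixed point.
Sat(E[(b ∧ p) U p]) = {t4, t7}
EF E[(b ∧ p) U p]: least fixpoint, start Z0 = {t4, t7}, add states with some successor in Z. Z1 = {t2, t3, t4, t7}; fixed.
Sat(EF E[(b ∧ p) U p]) = {t2, t3, t4, t7}
|Sat(EF E[(b ∧ p) U p])| = |{t2, t3, t4, t7}| = 4.

4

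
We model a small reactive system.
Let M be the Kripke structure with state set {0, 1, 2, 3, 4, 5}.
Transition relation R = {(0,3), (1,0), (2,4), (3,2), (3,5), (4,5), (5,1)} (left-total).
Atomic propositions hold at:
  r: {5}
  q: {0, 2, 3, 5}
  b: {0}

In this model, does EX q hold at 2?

No

Sat(EX q) = {s : some successor in {0, 2, 3, 5}} = {0, 1, 3, 4}
2 ∉ Sat(EX q) = {0, 1, 3, 4}, so the formula does not hold at 2.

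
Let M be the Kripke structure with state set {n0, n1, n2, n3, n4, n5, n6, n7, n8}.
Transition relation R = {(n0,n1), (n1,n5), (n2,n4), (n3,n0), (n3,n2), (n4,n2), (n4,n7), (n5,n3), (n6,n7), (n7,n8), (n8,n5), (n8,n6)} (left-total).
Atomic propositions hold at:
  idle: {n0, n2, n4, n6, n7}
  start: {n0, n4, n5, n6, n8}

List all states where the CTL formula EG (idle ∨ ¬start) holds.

Sat(¬start) = {n1, n2, n3, n7}
Sat(idle ∨ ¬start) = {n0, n1, n2, n3, n4, n6, n7}
EG (idle ∨ ¬start): greatest fixpoint, start Z0 = {n0, n1, n2, n3, n4, n6, n7}, keep only states in Sat with some successor in Z. Z1 = {n0, n2, n3, n4, n6}; Z2 = {n2, n3, n4}; fixed.
Sat(EG (idle ∨ ¬start)) = {n2, n3, n4}

{n2, n3, n4}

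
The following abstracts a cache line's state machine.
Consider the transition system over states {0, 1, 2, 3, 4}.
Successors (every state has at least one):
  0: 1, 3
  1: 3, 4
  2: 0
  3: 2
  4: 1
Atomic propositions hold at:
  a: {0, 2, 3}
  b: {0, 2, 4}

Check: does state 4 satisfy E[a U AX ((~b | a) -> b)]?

No

Sat(~b) = {1, 3}
Sat(~b | a) = {0, 1, 2, 3}
Sat((~b | a) -> b) = {0, 2, 4}
Sat(AX ((~b | a) -> b)) = {s : every successor in {0, 2, 4}} = {2, 3}
E[a U AX ((~b | a) -> b)]: least fixpoint, start Z0 = Sat(AX ((~b | a) -> b)) = {2, 3}, add states in Sat(a) with some successor in Z. Z1 = {0, 2, 3}; fixed.
Sat(E[a U AX ((~b | a) -> b)]) = {0, 2, 3}
4 ∉ Sat(E[a U AX ((~b | a) -> b)]) = {0, 2, 3}, so the formula does not hold at 4.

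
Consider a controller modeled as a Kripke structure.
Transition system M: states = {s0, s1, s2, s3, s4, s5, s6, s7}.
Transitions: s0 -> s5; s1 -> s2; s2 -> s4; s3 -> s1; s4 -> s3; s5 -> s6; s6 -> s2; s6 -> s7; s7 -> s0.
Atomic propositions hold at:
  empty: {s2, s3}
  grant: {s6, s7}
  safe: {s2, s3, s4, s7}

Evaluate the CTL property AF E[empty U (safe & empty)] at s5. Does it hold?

No

Sat(safe & empty) = {s2, s3}
E[empty U (safe & empty)]: least fixpoint, start Z0 = Sat((safe & empty)) = {s2, s3}, add states in Sat(empty) with some successor in Z. Already a fixed point.
Sat(E[empty U (safe & empty)]) = {s2, s3}
AF E[empty U (safe & empty)]: least fixpoint, start Z0 = {s2, s3}, add states with every successor in Z. Z1 = {s1, s2, s3, s4}; fixed.
Sat(AF E[empty U (safe & empty)]) = {s1, s2, s3, s4}
s5 ∉ Sat(AF E[empty U (safe & empty)]) = {s1, s2, s3, s4}, so the formula does not hold at s5.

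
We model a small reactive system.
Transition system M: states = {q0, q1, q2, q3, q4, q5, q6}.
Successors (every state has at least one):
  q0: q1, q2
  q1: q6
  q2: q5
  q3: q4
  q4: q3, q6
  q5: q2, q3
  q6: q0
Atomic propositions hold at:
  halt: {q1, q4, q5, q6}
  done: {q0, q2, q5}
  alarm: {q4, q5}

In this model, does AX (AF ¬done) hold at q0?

No

Sat(¬done) = {q1, q3, q4, q6}
AF ¬done: least fixpoint, start Z0 = {q1, q3, q4, q6}, add states with every successor in Z. Already a fixed point.
Sat(AF ¬done) = {q1, q3, q4, q6}
Sat(AX (AF ¬done)) = {s : every successor in {q1, q3, q4, q6}} = {q1, q3, q4}
q0 ∉ Sat(AX (AF ¬done)) = {q1, q3, q4}, so the formula does not hold at q0.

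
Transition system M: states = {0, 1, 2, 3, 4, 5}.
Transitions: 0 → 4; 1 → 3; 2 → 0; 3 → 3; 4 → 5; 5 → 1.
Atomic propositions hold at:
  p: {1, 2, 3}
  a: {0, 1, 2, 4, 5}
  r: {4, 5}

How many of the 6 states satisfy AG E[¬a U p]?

2

Sat(¬a) = {3}
E[¬a U p]: least fixpoint, start Z0 = Sat(p) = {1, 2, 3}, add states in Sat(¬a) with some successor in Z. Already a fixed point.
Sat(E[¬a U p]) = {1, 2, 3}
AG E[¬a U p]: greatest fixpoint, start Z0 = {1, 2, 3}, keep only states in Sat with every successor in Z. Z1 = {1, 3}; fixed.
Sat(AG E[¬a U p]) = {1, 3}
|Sat(AG E[¬a U p])| = |{1, 3}| = 2.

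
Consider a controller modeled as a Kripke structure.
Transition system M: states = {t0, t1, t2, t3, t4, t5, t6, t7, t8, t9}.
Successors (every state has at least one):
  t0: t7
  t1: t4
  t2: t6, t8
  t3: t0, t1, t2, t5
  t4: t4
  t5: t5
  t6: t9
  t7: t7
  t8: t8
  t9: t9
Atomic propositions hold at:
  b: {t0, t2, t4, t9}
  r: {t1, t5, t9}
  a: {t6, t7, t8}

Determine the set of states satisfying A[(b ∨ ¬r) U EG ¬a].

Sat(¬r) = {t0, t2, t3, t4, t6, t7, t8}
Sat(b ∨ ¬r) = {t0, t2, t3, t4, t6, t7, t8, t9}
Sat(¬a) = {t0, t1, t2, t3, t4, t5, t9}
EG ¬a: greatest fixpoint, start Z0 = {t0, t1, t2, t3, t4, t5, t9}, keep only states in Sat with some successor in Z. Z1 = {t1, t3, t4, t5, t9}; fixed.
Sat(EG ¬a) = {t1, t3, t4, t5, t9}
A[(b ∨ ¬r) U EG ¬a]: least fixpoint, start Z0 = Sat(EG ¬a) = {t1, t3, t4, t5, t9}, add states in Sat(b ∨ ¬r) with every successor in Z. Z1 = {t1, t3, t4, t5, t6, t9}; fixed.
Sat(A[(b ∨ ¬r) U EG ¬a]) = {t1, t3, t4, t5, t6, t9}

{t1, t3, t4, t5, t6, t9}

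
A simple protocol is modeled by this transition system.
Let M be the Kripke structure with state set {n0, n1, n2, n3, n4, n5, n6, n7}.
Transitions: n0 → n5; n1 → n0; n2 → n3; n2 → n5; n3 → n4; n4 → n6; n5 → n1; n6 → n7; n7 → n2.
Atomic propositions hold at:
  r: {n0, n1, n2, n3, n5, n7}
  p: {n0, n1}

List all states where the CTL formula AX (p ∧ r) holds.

Sat(p ∧ r) = {n0, n1}
Sat(AX (p ∧ r)) = {s : every successor in {n0, n1}} = {n1, n5}

{n1, n5}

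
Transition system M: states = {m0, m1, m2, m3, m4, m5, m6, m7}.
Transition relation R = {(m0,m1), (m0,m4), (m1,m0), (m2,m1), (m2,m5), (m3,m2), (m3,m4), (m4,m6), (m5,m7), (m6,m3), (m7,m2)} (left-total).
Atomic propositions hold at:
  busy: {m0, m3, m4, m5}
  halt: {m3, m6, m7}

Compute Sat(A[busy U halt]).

{m3, m4, m5, m6, m7}

A[busy U halt]: least fixpoint, start Z0 = Sat(halt) = {m3, m6, m7}, add states in Sat(busy) with every successor in Z. Z1 = {m3, m4, m5, m6, m7}; fixed.
Sat(A[busy U halt]) = {m3, m4, m5, m6, m7}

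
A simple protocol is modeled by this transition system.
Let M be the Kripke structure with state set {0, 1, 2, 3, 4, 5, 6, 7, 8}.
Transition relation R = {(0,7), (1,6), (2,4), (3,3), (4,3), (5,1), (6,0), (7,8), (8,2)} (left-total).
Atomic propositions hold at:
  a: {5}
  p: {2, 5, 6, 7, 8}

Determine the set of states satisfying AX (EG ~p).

{2, 3, 4}

Sat(~p) = {0, 1, 3, 4}
EG ~p: greatest fixpoint, start Z0 = {0, 1, 3, 4}, keep only states in Sat with some successor in Z. Z1 = {3, 4}; fixed.
Sat(EG ~p) = {3, 4}
Sat(AX (EG ~p)) = {s : every successor in {3, 4}} = {2, 3, 4}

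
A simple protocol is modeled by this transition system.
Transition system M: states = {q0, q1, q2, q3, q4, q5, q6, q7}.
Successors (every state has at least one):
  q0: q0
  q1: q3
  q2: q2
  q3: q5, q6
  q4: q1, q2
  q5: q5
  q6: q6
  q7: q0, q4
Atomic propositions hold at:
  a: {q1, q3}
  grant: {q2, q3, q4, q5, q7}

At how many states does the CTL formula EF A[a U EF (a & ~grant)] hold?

Sat(~grant) = {q0, q1, q6}
Sat(a & ~grant) = {q1}
EF (a & ~grant): least fixpoint, start Z0 = {q1}, add states with some successor in Z. Z1 = {q1, q4}; Z2 = {q1, q4, q7}; fixed.
Sat(EF (a & ~grant)) = {q1, q4, q7}
A[a U EF (a & ~grant)]: least fixpoint, start Z0 = Sat(EF (a & ~grant)) = {q1, q4, q7}, add states in Sat(a) with every successor in Z. Already a fixed point.
Sat(A[a U EF (a & ~grant)]) = {q1, q4, q7}
EF A[a U EF (a & ~grant)]: least fixpoint, start Z0 = {q1, q4, q7}, add states with some successor in Z. Already a fixed point.
Sat(EF A[a U EF (a & ~grant)]) = {q1, q4, q7}
|Sat(EF A[a U EF (a & ~grant)])| = |{q1, q4, q7}| = 3.

3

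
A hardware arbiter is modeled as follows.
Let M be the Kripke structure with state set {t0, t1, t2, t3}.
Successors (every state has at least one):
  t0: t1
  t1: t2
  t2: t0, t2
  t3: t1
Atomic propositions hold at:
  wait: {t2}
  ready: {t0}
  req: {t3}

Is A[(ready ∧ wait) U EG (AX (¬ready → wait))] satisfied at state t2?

Yes

Sat(ready ∧ wait) = ∅
Sat(¬ready) = {t1, t2, t3}
Sat(¬ready → wait) = {t0, t2}
Sat(AX (¬ready → wait)) = {s : every successor in {t0, t2}} = {t1, t2}
EG (AX (¬ready → wait)): greatest fixpoint, start Z0 = {t1, t2}, keep only states in Sat with some successor in Z. Already a fixed point.
Sat(EG (AX (¬ready → wait))) = {t1, t2}
A[(ready ∧ wait) U EG (AX (¬ready → wait))]: least fixpoint, start Z0 = Sat(EG (AX (¬ready → wait))) = {t1, t2}, add states in Sat(ready ∧ wait) with every successor in Z. Already a fixed point.
Sat(A[(ready ∧ wait) U EG (AX (¬ready → wait))]) = {t1, t2}
t2 ∈ Sat(A[(ready ∧ wait) U EG (AX (¬ready → wait))]) = {t1, t2}, so the formula holds at t2.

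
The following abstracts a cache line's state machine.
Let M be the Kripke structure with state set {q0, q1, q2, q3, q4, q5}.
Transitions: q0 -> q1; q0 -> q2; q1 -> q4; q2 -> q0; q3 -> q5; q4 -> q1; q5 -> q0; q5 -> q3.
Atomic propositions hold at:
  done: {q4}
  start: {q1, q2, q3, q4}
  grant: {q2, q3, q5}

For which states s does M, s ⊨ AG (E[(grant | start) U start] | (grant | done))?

{q1, q4}

Sat(grant | start) = {q1, q2, q3, q4, q5}
E[(grant | start) U start]: least fixpoint, start Z0 = Sat(start) = {q1, q2, q3, q4}, add states in Sat(grant | start) with some successor in Z. Z1 = {q1, q2, q3, q4, q5}; fixed.
Sat(E[(grant | start) U start]) = {q1, q2, q3, q4, q5}
Sat(grant | done) = {q2, q3, q4, q5}
Sat(E[(grant | start) U start] | (grant | done)) = {q1, q2, q3, q4, q5}
AG (E[(grant | start) U start] | (grant | done)): greatest fixpoint, start Z0 = {q1, q2, q3, q4, q5}, keep only states in Sat with every successor in Z. Z1 = {q1, q3, q4}; Z2 = {q1, q4}; fixed.
Sat(AG (E[(grant | start) U start] | (grant | done))) = {q1, q4}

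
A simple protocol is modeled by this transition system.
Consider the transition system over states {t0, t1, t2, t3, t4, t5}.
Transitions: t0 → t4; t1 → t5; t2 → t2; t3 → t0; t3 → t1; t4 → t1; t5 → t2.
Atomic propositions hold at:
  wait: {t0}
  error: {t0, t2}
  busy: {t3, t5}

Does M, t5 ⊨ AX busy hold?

No

Sat(AX busy) = {s : every successor in {t3, t5}} = {t1}
t5 ∉ Sat(AX busy) = {t1}, so the formula does not hold at t5.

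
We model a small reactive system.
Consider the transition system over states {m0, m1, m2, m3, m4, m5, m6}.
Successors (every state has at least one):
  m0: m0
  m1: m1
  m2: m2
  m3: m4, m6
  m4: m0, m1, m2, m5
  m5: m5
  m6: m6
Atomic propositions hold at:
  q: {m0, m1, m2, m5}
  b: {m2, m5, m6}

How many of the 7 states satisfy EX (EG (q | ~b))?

Sat(~b) = {m0, m1, m3, m4}
Sat(q | ~b) = {m0, m1, m2, m3, m4, m5}
EG (q | ~b): greatest fixpoint, start Z0 = {m0, m1, m2, m3, m4, m5}, keep only states in Sat with some successor in Z. Already a fixed point.
Sat(EG (q | ~b)) = {m0, m1, m2, m3, m4, m5}
Sat(EX (EG (q | ~b))) = {s : some successor in {m0, m1, m2, m3, m4, m5}} = {m0, m1, m2, m3, m4, m5}
|Sat(EX (EG (q | ~b)))| = |{m0, m1, m2, m3, m4, m5}| = 6.

6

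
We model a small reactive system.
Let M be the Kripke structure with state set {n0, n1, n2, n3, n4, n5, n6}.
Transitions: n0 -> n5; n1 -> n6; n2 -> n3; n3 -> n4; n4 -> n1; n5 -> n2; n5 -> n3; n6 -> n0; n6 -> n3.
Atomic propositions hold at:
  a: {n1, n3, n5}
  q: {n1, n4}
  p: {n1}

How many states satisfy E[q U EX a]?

6

Sat(EX a) = {s : some successor in {n1, n3, n5}} = {n0, n2, n4, n5, n6}
E[q U EX a]: least fixpoint, start Z0 = Sat(EX a) = {n0, n2, n4, n5, n6}, add states in Sat(q) with some successor in Z. Z1 = {n0, n1, n2, n4, n5, n6}; fixed.
Sat(E[q U EX a]) = {n0, n1, n2, n4, n5, n6}
|Sat(E[q U EX a])| = |{n0, n1, n2, n4, n5, n6}| = 6.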